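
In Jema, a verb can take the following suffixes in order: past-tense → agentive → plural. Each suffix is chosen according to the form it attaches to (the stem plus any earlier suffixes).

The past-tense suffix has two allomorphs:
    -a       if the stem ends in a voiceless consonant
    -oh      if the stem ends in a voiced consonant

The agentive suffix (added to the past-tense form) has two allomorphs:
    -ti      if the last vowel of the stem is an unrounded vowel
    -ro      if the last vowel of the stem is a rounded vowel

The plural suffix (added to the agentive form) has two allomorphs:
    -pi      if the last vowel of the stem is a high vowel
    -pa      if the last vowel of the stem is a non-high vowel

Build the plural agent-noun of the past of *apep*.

*apep*: final consonant = /p/, voiceless → -a → *apepa*.
Since the last vowel of the past-tense form *apepa* is /a/ (an unrounded vowel), it takes -ti, giving *apepati*.
The last vowel of the agentive form *apepati* is /i/, which is a high vowel, so the plural suffix is -pi, giving *apepatipi*.

apepatipi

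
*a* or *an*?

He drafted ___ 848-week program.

an

The indefinite article is chosen by the initial *sound* of the following word, not its spelling.
The number *848* is spoken "eight hundred …", beginning with /eɪt/ — a vowel sound.
So the article is *an*: He drafted an 848-week program.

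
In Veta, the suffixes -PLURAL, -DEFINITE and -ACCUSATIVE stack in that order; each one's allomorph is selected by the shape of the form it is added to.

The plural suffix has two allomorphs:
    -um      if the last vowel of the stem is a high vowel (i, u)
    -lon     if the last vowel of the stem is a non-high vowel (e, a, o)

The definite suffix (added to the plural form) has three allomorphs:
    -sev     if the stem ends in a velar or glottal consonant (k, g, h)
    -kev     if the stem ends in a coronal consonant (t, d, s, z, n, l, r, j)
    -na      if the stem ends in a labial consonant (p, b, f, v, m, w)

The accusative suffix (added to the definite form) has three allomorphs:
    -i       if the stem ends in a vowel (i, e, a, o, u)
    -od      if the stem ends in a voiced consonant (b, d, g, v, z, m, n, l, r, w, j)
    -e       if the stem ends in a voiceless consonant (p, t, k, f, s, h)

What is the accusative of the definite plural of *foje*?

fojelonkevod

*foje*: last vowel = /e/, a non-high vowel → -lon → *fojelon*.
The final consonant of the plural form *fojelon* is /n/, which is coronal, so the definite suffix is -kev, giving *fojelonkev*.
The definite form *fojelonkev*: final sound = /v/, a voiced consonant → -od → *fojelonkevod*.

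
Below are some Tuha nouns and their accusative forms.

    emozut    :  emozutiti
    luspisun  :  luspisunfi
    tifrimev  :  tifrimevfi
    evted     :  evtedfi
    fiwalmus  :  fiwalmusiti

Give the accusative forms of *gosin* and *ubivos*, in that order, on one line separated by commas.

The suffix is conditioned by the final consonant: -iti when the stem ends in a voiceless consonant (*emozut*, *fiwalmus*); -fi when the stem ends in a voiced consonant (*luspisun*, *tifrimev*, *evted*).
*gosin* — final consonant /n/ (voiced) → -fi → *gosinfi*.
The final consonant of *ubivos* is /s/, which is voiceless, so the suffix is -iti, giving *ubivositi*.

gosinfi, ubivositi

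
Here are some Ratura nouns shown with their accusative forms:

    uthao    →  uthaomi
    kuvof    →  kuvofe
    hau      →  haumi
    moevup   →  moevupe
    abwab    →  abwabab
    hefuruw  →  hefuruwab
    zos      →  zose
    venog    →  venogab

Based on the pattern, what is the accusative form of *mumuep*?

mumuepe

The alternation tracks the final sound of the stem — -e when the stem ends in a voiceless consonant (*kuvof*, *moevup*, *zos*); -ab when the stem ends in a voiced consonant (*abwab*, *hefuruw*, *venog*); -mi when the stem ends in a vowel (*uthao*, *hau*).
*mumuep*: final sound = /p/, a voiceless consonant → -e → *mumuepe*.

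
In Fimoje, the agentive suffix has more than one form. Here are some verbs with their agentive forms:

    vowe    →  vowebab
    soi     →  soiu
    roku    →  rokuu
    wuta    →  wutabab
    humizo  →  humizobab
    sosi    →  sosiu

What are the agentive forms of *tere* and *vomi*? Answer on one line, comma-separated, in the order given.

terebab, vomiu

The suffix is conditioned by the last vowel: -u when the last vowel of the stem is a high vowel (*soi*, *roku*, *sosi*); -bab when the last vowel of the stem is a non-high vowel (*vowe*, *wuta*, *humizo*).
*tere* — last vowel /e/ (a non-high vowel) → -bab → *terebab*.
*vomi*: last vowel = /i/, a high vowel → -u → *vomiu*.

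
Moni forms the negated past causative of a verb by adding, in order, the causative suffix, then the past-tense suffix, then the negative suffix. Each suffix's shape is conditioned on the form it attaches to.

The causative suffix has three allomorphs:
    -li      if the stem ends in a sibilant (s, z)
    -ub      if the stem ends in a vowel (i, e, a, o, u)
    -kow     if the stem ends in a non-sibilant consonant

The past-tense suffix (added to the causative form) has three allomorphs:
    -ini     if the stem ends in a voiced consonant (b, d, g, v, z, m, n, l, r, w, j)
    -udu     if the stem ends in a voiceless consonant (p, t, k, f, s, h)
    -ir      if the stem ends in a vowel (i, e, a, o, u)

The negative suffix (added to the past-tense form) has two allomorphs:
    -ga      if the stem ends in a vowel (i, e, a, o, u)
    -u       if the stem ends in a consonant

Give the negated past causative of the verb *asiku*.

asikuubiniga

*asiku*: final sound = /u/, a vowel → -ub → *asikuub*.
Since the final sound of the causative form *asikuub* is /b/ (a voiced consonant), it takes -ini, giving *asikuubini*.
The past-tense form *asikuubini* — final sound /i/ (a vowel) → -ga → *asikuubiniga*.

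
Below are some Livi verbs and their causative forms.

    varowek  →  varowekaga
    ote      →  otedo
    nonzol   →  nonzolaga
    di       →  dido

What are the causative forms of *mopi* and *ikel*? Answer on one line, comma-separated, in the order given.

mopido, ikelaga

The suffix is conditioned by the final sound: -aga when the stem ends in a consonant (*varowek*, *nonzol*); -do when the stem ends in a vowel (*ote*, *di*).
Since the final sound of *mopi* is /i/ (a vowel), it takes -do, giving *mopido*.
*ikel* — final sound /l/ (a consonant) → -aga → *ikelaga*.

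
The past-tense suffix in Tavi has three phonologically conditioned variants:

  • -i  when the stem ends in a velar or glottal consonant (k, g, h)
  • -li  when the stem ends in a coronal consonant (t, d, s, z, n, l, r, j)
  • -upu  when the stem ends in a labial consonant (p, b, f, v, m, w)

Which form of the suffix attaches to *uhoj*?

-li

Since the final consonant of *uhoj* is /j/ (coronal), it takes -li.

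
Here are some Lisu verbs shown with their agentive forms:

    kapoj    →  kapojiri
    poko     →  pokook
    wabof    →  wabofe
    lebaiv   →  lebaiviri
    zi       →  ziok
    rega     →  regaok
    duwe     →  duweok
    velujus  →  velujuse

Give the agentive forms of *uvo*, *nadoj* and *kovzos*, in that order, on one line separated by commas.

The alternation tracks the final sound of the stem — -e when the stem ends in a voiceless consonant (*wabof*, *velujus*); -iri when the stem ends in a voiced consonant (*kapoj*, *lebaiv*); -ok when the stem ends in a vowel (*poko*, *zi*, *rega*, *duwe*).
Since the final sound of *uvo* is /o/ (a vowel), it takes -ok, giving *uvook*.
*nadoj*: final sound = /j/, a voiced consonant → -iri → *nadojiri*.
The final sound of *kovzos* is /s/, which is a voiceless consonant, so the suffix is -e, giving *kovzose*.

uvook, nadojiri, kovzose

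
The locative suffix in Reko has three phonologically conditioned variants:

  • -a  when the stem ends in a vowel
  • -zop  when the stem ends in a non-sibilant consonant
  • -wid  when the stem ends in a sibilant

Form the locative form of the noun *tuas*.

tuaswid

The final sound of *tuas* is /s/, which is a sibilant, so the suffix is -wid, giving *tuaswid*.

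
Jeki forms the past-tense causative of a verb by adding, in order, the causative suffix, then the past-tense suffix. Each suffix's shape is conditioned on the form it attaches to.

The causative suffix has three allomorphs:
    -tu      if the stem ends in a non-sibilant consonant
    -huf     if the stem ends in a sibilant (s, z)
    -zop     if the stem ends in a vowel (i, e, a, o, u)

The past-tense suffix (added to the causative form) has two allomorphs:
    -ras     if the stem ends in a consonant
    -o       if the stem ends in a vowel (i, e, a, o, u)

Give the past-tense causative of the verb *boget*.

Since the final sound of *boget* is /t/ (a non-sibilant consonant), it takes -tu, giving *bogettu*.
The causative form *bogettu* — final sound /u/ (a vowel) → -o → *bogettuo*.

bogettuo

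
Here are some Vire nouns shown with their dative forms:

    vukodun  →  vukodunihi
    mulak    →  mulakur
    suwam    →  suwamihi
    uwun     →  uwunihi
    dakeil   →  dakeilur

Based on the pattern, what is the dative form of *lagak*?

lagakur

The pattern is nasality of the final consonant: -ihi when the stem ends in a nasal (*vukodun*, *suwam*, *uwun*); -ur when the stem ends in a non-nasal consonant (*mulak*, *dakeil*).
*lagak* — final consonant /k/ (non-nasal) → -ur → *lagakur*.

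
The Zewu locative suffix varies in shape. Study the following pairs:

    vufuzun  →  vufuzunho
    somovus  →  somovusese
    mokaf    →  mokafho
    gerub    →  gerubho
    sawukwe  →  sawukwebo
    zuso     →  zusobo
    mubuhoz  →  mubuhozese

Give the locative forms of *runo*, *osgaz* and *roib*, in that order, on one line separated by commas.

runobo, osgazese, roibho

Looking at the final sound of each stem: -ese when the stem ends in a sibilant (*somovus*, *mubuhoz*); -ho when the stem ends in a non-sibilant consonant (*vufuzun*, *mokaf*, *gerub*); -bo when the stem ends in a vowel (*sawukwe*, *zuso*).
*runo*: final sound = /o/, a vowel → -bo → *runobo*.
Since the final sound of *osgaz* is /z/ (a sibilant), it takes -ese, giving *osgazese*.
Since the final sound of *roib* is /b/ (a non-sibilant consonant), it takes -ho, giving *roibho*.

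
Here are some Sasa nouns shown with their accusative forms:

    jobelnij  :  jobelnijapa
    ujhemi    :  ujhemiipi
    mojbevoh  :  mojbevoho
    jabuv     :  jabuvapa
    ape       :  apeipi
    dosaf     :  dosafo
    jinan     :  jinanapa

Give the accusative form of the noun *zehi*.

The pattern is voicing of the final sound: -o when the stem ends in a voiceless consonant (*mojbevoh*, *dosaf*); -apa when the stem ends in a voiced consonant (*jobelnij*, *jabuv*, *jinan*); -ipi when the stem ends in a vowel (*ujhemi*, *ape*).
*zehi*: final sound = /i/, a vowel → -ipi → *zehiipi*.

zehiipi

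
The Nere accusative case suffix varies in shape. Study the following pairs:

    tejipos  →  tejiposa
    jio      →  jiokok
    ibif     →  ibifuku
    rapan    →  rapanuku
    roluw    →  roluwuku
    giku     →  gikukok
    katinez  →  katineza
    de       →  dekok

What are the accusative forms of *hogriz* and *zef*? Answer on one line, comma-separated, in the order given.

Looking at the final sound of each stem: -a when the stem ends in a sibilant (*tejipos*, *katinez*); -uku when the stem ends in a non-sibilant consonant (*ibif*, *rapan*, *roluw*); -kok when the stem ends in a vowel (*jio*, *giku*, *de*).
Since the final sound of *hogriz* is /z/ (a sibilant), it takes -a, giving *hogriza*.
The final sound of *zef* is /f/, which is a non-sibilant consonant, so the suffix is -uku, giving *zefuku*.

hogriza, zefuku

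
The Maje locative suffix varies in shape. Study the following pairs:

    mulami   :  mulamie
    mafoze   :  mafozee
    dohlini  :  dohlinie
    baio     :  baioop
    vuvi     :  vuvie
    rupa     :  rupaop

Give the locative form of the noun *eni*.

The alternation tracks the last vowel of the stem — -e when the last vowel of the stem is a front vowel (*mulami*, *mafoze*, *dohlini*, *vuvi*); -op when the last vowel of the stem is a back vowel (*baio*, *rupa*).
The last vowel of *eni* is /i/, which is a front vowel, so the suffix is -e, giving *enie*.

enie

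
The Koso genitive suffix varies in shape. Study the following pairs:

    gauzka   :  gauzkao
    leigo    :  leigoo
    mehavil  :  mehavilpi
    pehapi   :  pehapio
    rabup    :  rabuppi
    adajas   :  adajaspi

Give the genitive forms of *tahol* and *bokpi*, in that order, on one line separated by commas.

Looking at the final sound of each stem: -pi when the stem ends in a consonant (*mehavil*, *rabup*, *adajas*); -o when the stem ends in a vowel (*gauzka*, *leigo*, *pehapi*).
The final sound of *tahol* is /l/, which is a consonant, so the suffix is -pi, giving *taholpi*.
Since the final sound of *bokpi* is /i/ (a vowel), it takes -o, giving *bokpio*.

taholpi, bokpio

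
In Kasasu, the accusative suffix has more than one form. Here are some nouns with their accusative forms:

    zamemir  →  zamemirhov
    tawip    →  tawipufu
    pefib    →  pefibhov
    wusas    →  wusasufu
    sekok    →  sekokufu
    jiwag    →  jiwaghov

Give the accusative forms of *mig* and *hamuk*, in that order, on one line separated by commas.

The suffix is conditioned by the final consonant: -ufu when the stem ends in a voiceless consonant (*tawip*, *wusas*, *sekok*); -hov when the stem ends in a voiced consonant (*zamemir*, *pefib*, *jiwag*).
Since the final consonant of *mig* is /g/ (voiced), it takes -hov, giving *mighov*.
Since the final consonant of *hamuk* is /k/ (voiceless), it takes -ufu, giving *hamukufu*.

mighov, hamukufu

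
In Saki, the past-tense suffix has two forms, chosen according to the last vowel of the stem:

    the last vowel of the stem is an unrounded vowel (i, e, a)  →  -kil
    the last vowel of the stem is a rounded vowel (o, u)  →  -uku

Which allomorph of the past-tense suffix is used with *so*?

Since the last vowel of *so* is /o/ (a rounded vowel), it takes -uku.

-uku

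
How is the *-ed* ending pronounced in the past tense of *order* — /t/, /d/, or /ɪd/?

/d/

The stem *order* ends in a voiced sound other than /d/.
The -ed suffix is realized as /ɪd/ after /t, d/; as /t/ after other voiceless consonants; and as /d/ after other voiced sounds.
So -ed on *order* is pronounced /d/.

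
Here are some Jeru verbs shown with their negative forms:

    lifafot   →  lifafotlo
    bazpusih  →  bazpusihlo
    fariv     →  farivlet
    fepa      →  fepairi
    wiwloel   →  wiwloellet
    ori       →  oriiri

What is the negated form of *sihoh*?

sihohlo

Looking at the final sound of each stem: -lo when the stem ends in a voiceless consonant (*lifafot*, *bazpusih*); -let when the stem ends in a voiced consonant (*fariv*, *wiwloel*); -iri when the stem ends in a vowel (*fepa*, *ori*).
*sihoh*: final sound = /h/, a voiceless consonant → -lo → *sihohlo*.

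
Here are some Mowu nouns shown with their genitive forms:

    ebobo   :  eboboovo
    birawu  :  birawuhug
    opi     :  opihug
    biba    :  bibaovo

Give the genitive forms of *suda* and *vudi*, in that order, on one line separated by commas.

The suffix is conditioned by the last vowel: -hug when the last vowel of the stem is a high vowel (*birawu*, *opi*); -ovo when the last vowel of the stem is a non-high vowel (*ebobo*, *biba*).
*suda*: last vowel = /a/, a non-high vowel → -ovo → *sudaovo*.
The last vowel of *vudi* is /i/, which is a high vowel, so the suffix is -hug, giving *vudihug*.

sudaovo, vudihug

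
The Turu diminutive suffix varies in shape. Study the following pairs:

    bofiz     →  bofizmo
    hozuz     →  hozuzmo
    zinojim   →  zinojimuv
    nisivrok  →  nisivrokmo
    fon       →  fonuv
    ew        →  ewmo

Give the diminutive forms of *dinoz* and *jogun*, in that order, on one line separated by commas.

The suffix is conditioned by the final consonant: -uv when the stem ends in a nasal (*zinojim*, *fon*); -mo when the stem ends in a non-nasal consonant (*bofiz*, *hozuz*, *nisivrok*, *ew*).
Since the final consonant of *dinoz* is /z/ (non-nasal), it takes -mo, giving *dinozmo*.
*jogun*: final consonant = /n/, a nasal → -uv → *jogunuv*.

dinozmo, jogunuv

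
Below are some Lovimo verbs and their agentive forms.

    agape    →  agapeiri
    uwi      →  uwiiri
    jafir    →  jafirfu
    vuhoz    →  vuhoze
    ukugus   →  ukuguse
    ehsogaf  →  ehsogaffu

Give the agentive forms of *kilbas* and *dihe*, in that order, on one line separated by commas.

kilbase, diheiri

Looking at the final sound of each stem: -e when the stem ends in a sibilant (*vuhoz*, *ukugus*); -fu when the stem ends in a non-sibilant consonant (*jafir*, *ehsogaf*); -iri when the stem ends in a vowel (*agape*, *uwi*).
Since the final sound of *kilbas* is /s/ (a sibilant), it takes -e, giving *kilbase*.
*dihe* — final sound /e/ (a vowel) → -iri → *diheiri*.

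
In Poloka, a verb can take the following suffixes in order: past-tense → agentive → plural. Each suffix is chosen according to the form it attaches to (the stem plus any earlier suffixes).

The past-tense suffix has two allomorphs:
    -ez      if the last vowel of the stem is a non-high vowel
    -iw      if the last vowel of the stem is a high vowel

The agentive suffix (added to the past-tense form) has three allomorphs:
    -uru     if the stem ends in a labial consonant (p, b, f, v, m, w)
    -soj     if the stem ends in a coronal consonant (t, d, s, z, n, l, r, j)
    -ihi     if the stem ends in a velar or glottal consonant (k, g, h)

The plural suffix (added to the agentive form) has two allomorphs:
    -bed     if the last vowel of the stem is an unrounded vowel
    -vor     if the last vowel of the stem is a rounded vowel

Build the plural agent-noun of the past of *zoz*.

Since the last vowel of *zoz* is /o/ (a non-high vowel), it takes -ez, giving *zozez*.
The final consonant of the past-tense form *zozez* is /z/, which is coronal, so the agentive suffix is -soj, giving *zozezsoj*.
The agentive form *zozezsoj* — last vowel /o/ (a rounded vowel) → -vor → *zozezsojvor*.

zozezsojvor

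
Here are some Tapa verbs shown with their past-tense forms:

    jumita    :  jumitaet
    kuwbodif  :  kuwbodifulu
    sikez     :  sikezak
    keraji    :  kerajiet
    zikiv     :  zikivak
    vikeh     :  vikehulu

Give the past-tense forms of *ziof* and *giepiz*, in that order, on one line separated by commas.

The pattern is voicing of the final sound: -ulu when the stem ends in a voiceless consonant (*kuwbodif*, *vikeh*); -ak when the stem ends in a voiced consonant (*sikez*, *zikiv*); -et when the stem ends in a vowel (*jumita*, *keraji*).
*ziof* — final sound /f/ (a voiceless consonant) → -ulu → *ziofulu*.
The final sound of *giepiz* is /z/, which is a voiced consonant, so the suffix is -ak, giving *giepizak*.

ziofulu, giepizak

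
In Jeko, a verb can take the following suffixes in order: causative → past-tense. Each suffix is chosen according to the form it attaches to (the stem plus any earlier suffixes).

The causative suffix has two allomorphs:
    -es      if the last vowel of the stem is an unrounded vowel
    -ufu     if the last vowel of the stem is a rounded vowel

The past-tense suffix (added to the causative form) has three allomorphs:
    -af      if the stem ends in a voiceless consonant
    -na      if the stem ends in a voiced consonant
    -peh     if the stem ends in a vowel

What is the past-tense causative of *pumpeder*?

pumpederesaf

*pumpeder*: last vowel = /e/, an unrounded vowel → -es → *pumpederes*.
The causative form *pumpederes*: final sound = /s/, a voiceless consonant → -af → *pumpederesaf*.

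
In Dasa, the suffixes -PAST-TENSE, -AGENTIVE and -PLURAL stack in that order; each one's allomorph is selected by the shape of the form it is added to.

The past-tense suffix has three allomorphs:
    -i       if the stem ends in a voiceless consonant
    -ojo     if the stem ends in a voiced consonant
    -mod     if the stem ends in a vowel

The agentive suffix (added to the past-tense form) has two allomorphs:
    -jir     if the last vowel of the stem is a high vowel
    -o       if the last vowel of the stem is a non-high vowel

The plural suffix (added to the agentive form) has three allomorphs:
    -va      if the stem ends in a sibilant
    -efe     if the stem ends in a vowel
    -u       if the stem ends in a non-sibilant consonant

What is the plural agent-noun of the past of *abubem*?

The final sound of *abubem* is /m/, which is a voiced consonant, so the past-tense suffix is -ojo, giving *abubemojo*.
The past-tense form *abubemojo*: last vowel = /o/, a non-high vowel → -o → *abubemojoo*.
The final sound of the agentive form *abubemojoo* is /o/, which is a vowel, so the plural suffix is -efe, giving *abubemojooefe*.

abubemojooefe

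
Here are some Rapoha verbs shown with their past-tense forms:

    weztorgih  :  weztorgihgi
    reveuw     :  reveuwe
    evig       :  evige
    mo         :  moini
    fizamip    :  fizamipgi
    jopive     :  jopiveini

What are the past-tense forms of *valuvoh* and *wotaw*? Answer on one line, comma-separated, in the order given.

valuvohgi, wotawe

The alternation tracks the final sound of the stem — -gi when the stem ends in a voiceless consonant (*weztorgih*, *fizamip*); -e when the stem ends in a voiced consonant (*reveuw*, *evig*); -ini when the stem ends in a vowel (*mo*, *jopive*).
*valuvoh*: final sound = /h/, a voiceless consonant → -gi → *valuvohgi*.
*wotaw*: final sound = /w/, a voiced consonant → -e → *wotawe*.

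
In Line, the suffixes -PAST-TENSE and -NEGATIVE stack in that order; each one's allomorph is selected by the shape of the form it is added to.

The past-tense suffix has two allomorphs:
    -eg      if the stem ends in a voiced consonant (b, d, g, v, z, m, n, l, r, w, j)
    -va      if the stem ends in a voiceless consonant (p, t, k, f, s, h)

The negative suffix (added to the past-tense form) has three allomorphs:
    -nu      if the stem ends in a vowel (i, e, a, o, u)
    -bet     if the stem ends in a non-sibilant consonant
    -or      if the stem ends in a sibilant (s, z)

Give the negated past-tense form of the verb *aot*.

aotvanu

Since the final consonant of *aot* is /t/ (voiceless), it takes -va, giving *aotva*.
The final sound of the past-tense form *aotva* is /a/, which is a vowel, so the negative suffix is -nu, giving *aotvanu*.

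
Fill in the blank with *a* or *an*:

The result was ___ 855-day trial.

an

The indefinite article is chosen by the initial *sound* of the following word, not its spelling.
The number *855* is spoken "eight hundred …", beginning with /eɪt/ — a vowel sound.
So the article is *an*: The result was an 855-day trial.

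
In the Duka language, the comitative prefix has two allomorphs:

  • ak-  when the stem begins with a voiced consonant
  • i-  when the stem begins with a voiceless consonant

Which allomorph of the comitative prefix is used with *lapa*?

*lapa*: first consonant = /l/, voiced → ak-.

ak-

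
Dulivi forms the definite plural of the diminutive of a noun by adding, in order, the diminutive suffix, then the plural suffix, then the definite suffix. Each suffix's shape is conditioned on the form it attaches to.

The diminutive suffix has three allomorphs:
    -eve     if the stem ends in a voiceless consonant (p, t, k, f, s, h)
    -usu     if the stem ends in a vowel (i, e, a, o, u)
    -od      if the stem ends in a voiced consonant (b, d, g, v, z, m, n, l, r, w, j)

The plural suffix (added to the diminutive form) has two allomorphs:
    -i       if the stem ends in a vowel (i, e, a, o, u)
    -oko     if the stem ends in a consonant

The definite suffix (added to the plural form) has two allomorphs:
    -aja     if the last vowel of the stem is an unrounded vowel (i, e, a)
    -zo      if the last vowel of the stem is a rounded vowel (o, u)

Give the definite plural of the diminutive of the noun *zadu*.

zaduusuiaja

Since the final sound of *zadu* is /u/ (a vowel), it takes -usu, giving *zaduusu*.
The diminutive form *zaduusu*: final sound = /u/, a vowel → -i → *zaduusui*.
The last vowel of the plural form *zaduusui* is /i/, which is an unrounded vowel, so the definite suffix is -aja, giving *zaduusuiaja*.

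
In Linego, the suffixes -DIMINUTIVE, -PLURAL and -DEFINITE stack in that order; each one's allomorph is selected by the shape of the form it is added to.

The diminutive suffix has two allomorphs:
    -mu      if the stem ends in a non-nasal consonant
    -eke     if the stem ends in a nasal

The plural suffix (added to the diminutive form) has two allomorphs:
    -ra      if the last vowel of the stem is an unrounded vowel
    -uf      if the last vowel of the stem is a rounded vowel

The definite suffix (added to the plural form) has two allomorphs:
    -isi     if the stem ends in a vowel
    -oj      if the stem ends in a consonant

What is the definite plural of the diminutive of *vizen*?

vizenekeraisi

Since the final consonant of *vizen* is /n/ (a nasal), it takes -eke, giving *vizeneke*.
Since the last vowel of the diminutive form *vizeneke* is /e/ (an unrounded vowel), it takes -ra, giving *vizenekera*.
The final sound of the plural form *vizenekera* is /a/, which is a vowel, so the definite suffix is -isi, giving *vizenekeraisi*.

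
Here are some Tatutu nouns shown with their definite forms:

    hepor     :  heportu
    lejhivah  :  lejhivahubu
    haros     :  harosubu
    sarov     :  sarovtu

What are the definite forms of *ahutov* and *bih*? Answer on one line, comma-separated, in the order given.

ahutovtu, bihubu

The suffix is conditioned by the final consonant: -ubu when the stem ends in a voiceless consonant (*lejhivah*, *haros*); -tu when the stem ends in a voiced consonant (*hepor*, *sarov*).
The final consonant of *ahutov* is /v/, which is voiced, so the suffix is -tu, giving *ahutovtu*.
*bih*: final consonant = /h/, voiceless → -ubu → *bihubu*.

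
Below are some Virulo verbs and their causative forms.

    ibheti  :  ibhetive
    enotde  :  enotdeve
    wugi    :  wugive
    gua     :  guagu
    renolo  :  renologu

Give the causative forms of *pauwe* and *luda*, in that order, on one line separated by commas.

pauweve, ludagu

Looking at the last vowel of each stem: -ve when the last vowel of the stem is a front vowel (*ibheti*, *enotde*, *wugi*); -gu when the last vowel of the stem is a back vowel (*gua*, *renolo*).
*pauwe*: last vowel = /e/, a front vowel → -ve → *pauweve*.
*luda* — last vowel /a/ (a back vowel) → -gu → *ludagu*.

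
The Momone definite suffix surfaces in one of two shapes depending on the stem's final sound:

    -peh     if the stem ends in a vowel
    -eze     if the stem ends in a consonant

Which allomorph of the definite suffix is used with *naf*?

The final sound of *naf* is /f/, which is a consonant, so the suffix is -eze.

-eze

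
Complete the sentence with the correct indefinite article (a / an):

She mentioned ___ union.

The indefinite article is chosen by the initial *sound* of the following word, not its spelling.
*union* begins with the sound /juː/ (u pronounced /juː/) — a consonant sound.
So the article is *a*: She mentioned a union.

a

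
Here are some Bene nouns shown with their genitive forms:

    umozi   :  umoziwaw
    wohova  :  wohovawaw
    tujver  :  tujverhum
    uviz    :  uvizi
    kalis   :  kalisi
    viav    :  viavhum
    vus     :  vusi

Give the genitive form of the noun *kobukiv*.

The pattern is sibilance of the final sound: -i when the stem ends in a sibilant (*uviz*, *kalis*, *vus*); -hum when the stem ends in a non-sibilant consonant (*tujver*, *viav*); -waw when the stem ends in a vowel (*umozi*, *wohova*).
*kobukiv* — final sound /v/ (a non-sibilant consonant) → -hum → *kobukivhum*.

kobukivhum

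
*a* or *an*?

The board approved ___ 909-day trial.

The indefinite article is chosen by the initial *sound* of the following word, not its spelling.
The number *909* is spoken "nine hundred …", beginning with /naɪn/ — a consonant sound.
So the article is *a*: The board approved a 909-day trial.

a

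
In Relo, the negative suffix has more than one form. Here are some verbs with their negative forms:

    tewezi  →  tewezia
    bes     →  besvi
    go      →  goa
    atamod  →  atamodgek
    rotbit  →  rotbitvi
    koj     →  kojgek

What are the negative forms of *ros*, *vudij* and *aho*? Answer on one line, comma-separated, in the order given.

rosvi, vudijgek, ahoa

The pattern is voicing of the final sound: -vi when the stem ends in a voiceless consonant (*bes*, *rotbit*); -gek when the stem ends in a voiced consonant (*atamod*, *koj*); -a when the stem ends in a vowel (*tewezi*, *go*).
*ros*: final sound = /s/, a voiceless consonant → -vi → *rosvi*.
*vudij*: final sound = /j/, a voiced consonant → -gek → *vudijgek*.
The final sound of *aho* is /o/, which is a vowel, so the suffix is -a, giving *ahoa*.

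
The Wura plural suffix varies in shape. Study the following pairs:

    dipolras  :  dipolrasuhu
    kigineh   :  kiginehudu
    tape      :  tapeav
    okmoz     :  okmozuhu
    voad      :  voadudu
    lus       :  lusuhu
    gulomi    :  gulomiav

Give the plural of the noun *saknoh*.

The suffix is conditioned by the final sound: -uhu when the stem ends in a sibilant (*dipolras*, *okmoz*, *lus*); -udu when the stem ends in a non-sibilant consonant (*kigineh*, *voad*); -av when the stem ends in a vowel (*tape*, *gulomi*).
Since the final sound of *saknoh* is /h/ (a non-sibilant consonant), it takes -udu, giving *saknohudu*.

saknohudu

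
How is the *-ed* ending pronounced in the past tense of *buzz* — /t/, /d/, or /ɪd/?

/d/

The stem *buzz* ends in a voiced sound other than /d/.
The -ed suffix is realized as /ɪd/ after /t, d/; as /t/ after other voiceless consonants; and as /d/ after other voiced sounds.
So -ed on *buzz* is pronounced /d/.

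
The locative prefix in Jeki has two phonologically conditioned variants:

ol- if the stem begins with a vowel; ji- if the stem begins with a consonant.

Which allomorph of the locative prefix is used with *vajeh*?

ji-

*vajeh*: first sound = /v/, a consonant → ji-.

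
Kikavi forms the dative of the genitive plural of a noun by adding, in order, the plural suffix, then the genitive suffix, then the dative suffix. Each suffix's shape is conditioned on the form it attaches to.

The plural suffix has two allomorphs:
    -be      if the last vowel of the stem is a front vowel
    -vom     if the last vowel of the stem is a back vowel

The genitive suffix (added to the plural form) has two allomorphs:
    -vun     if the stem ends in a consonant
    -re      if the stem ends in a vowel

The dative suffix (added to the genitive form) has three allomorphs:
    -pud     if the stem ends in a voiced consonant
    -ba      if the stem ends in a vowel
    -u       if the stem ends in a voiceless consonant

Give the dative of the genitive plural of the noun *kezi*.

kezibereba

Since the last vowel of *kezi* is /i/ (a front vowel), it takes -be, giving *kezibe*.
The plural form *kezibe*: final sound = /e/, a vowel → -re → *kezibere*.
The genitive form *kezibere*: final sound = /e/, a vowel → -ba → *kezibereba*.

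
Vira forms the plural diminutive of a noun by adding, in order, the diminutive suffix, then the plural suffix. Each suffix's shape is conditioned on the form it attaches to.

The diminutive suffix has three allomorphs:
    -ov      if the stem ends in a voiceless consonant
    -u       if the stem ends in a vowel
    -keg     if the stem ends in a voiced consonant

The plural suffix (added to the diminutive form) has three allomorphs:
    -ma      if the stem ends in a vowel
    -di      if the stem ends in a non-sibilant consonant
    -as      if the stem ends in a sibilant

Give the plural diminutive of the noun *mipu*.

Since the final sound of *mipu* is /u/ (a vowel), it takes -u, giving *mipuu*.
The final sound of the diminutive form *mipuu* is /u/, which is a vowel, so the plural suffix is -ma, giving *mipuuma*.

mipuuma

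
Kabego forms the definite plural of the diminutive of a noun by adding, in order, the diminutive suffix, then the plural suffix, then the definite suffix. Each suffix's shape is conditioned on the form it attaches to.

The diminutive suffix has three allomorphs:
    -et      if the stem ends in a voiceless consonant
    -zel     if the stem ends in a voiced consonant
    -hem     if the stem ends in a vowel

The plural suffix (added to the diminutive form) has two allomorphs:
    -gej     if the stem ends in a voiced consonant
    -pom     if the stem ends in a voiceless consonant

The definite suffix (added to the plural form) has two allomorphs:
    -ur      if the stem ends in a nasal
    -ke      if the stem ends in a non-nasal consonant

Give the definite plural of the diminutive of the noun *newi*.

newihemgejke

Since the final sound of *newi* is /i/ (a vowel), it takes -hem, giving *newihem*.
The diminutive form *newihem*: final consonant = /m/, voiced → -gej → *newihemgej*.
Since the final consonant of the plural form *newihemgej* is /j/ (non-nasal), it takes -ke, giving *newihemgejke*.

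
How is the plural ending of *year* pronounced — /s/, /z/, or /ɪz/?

/z/

The stem *year* ends in a voiced non-sibilant sound.
The plural suffix surfaces as /ɪz/ after sibilants, /s/ after other voiceless consonants, and /z/ after other voiced sounds.
So the plural -s on *year* is pronounced /z/.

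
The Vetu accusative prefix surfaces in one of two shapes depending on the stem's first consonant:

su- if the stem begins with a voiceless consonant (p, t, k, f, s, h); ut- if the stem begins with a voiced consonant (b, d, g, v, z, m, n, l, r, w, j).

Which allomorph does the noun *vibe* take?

ut-

*vibe*: first consonant = /v/, voiced → ut-.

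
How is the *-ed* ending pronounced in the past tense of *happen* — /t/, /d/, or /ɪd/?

The stem *happen* ends in a voiced sound other than /d/.
The -ed suffix is realized as /ɪd/ after /t, d/; as /t/ after other voiceless consonants; and as /d/ after other voiced sounds.
So -ed on *happen* is pronounced /d/.

/d/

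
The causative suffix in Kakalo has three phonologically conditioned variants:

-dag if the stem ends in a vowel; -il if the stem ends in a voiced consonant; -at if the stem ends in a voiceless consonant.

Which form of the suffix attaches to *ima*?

*ima* — final sound /a/ (a vowel) → -dag.

-dag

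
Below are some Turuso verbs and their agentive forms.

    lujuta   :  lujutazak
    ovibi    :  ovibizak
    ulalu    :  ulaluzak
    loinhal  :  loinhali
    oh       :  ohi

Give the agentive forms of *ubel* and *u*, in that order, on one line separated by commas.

The suffix is conditioned by the final sound: -i when the stem ends in a consonant (*loinhal*, *oh*); -zak when the stem ends in a vowel (*lujuta*, *ovibi*, *ulalu*).
Since the final sound of *ubel* is /l/ (a consonant), it takes -i, giving *ubeli*.
Since the final sound of *u* is /u/ (a vowel), it takes -zak, giving *uzak*.

ubeli, uzak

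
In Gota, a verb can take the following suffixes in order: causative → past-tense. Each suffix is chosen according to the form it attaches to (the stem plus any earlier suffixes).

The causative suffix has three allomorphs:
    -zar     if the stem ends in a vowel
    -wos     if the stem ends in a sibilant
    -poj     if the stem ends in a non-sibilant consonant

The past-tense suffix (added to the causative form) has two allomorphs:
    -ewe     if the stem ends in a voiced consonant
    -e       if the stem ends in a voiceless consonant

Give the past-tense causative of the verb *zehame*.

The final sound of *zehame* is /e/, which is a vowel, so the causative suffix is -zar, giving *zehamezar*.
Since the final consonant of the causative form *zehamezar* is /r/ (voiced), it takes -ewe, giving *zehamezarewe*.

zehamezarewe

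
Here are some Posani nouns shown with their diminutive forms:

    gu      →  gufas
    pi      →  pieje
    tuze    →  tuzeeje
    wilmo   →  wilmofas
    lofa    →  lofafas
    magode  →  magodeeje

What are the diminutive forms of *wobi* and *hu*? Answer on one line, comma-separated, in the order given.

wobieje, hufas

The pattern is front/back vowel harmony: -eje when the last vowel of the stem is a front vowel (*pi*, *tuze*, *magode*); -fas when the last vowel of the stem is a back vowel (*gu*, *wilmo*, *lofa*).
*wobi* — last vowel /i/ (a front vowel) → -eje → *wobieje*.
Since the last vowel of *hu* is /u/ (a back vowel), it takes -fas, giving *hufas*.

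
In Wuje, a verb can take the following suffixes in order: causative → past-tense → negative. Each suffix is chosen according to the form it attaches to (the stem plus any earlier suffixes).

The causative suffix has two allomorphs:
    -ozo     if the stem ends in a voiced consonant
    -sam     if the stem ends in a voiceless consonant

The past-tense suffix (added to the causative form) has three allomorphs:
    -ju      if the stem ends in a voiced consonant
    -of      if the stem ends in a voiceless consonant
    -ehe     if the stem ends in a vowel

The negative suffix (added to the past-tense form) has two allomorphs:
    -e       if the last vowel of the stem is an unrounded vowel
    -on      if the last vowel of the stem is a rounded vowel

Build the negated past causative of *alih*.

alihsamjuon

The final consonant of *alih* is /h/, which is voiceless, so the causative suffix is -sam, giving *alihsam*.
The causative form *alihsam*: final sound = /m/, a voiced consonant → -ju → *alihsamju*.
The last vowel of the past-tense form *alihsamju* is /u/, which is a rounded vowel, so the negative suffix is -on, giving *alihsamjuon*.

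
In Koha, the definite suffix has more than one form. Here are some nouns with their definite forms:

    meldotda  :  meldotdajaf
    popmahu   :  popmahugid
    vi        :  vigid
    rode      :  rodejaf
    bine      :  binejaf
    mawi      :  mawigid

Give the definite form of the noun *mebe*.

The pattern is height harmony: -gid when the last vowel of the stem is a high vowel (*popmahu*, *vi*, *mawi*); -jaf when the last vowel of the stem is a non-high vowel (*meldotda*, *rode*, *bine*).
Since the last vowel of *mebe* is /e/ (a non-high vowel), it takes -jaf, giving *mebejaf*.

mebejaf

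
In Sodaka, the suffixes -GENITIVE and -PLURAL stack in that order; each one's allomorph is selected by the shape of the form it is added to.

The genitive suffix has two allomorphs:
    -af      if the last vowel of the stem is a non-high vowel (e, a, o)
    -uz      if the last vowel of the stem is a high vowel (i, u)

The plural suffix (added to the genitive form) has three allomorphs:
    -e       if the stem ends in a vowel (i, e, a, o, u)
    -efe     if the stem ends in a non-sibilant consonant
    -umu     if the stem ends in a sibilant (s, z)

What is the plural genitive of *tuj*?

tujuzumu

*tuj*: last vowel = /u/, a high vowel → -uz → *tujuz*.
Since the final sound of the genitive form *tujuz* is /z/ (a sibilant), it takes -umu, giving *tujuzumu*.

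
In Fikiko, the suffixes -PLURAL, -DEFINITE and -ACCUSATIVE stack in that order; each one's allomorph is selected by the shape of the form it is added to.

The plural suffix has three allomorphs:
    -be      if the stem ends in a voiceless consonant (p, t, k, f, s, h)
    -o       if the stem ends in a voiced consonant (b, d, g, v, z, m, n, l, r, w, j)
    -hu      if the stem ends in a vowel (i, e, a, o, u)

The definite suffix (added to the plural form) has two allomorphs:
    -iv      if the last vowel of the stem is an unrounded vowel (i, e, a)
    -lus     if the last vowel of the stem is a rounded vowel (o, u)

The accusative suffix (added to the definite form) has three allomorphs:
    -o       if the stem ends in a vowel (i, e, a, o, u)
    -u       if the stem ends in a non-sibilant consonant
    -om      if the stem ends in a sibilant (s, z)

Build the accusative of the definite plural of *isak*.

isakbeivu

Since the final sound of *isak* is /k/ (a voiceless consonant), it takes -be, giving *isakbe*.
The plural form *isakbe*: last vowel = /e/, an unrounded vowel → -iv → *isakbeiv*.
The definite form *isakbeiv*: final sound = /v/, a non-sibilant consonant → -u → *isakbeivu*.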